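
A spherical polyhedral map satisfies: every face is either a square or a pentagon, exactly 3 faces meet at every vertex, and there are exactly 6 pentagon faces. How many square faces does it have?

Let x be the number of squares; then F = 6 + x.
Edge–face incidences: 2E = 5·6 + 4·x = 30 + 4x.
Every vertex has degree 3, so 3V = 2E.
Euler: V − E + F = 2 ⇒ (2E)/3 − E + (6 + x) = 2.
Multiply by 6: 2·(2E) − 3·(2E) + 6·(6 + x) = 12, i.e. 36 + 6x − (30 + 4x) = 12.
Collecting terms: 2x + 6 = 12, so 2x = 6, so x = 3.
Then 2E = 30 + 4·3 = 42, so E = 21, V = 2E/3 = 14, F = 6 + 3 = 9.

3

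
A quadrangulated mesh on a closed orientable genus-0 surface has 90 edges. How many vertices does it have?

47

χ = 2 − 2·0 = 2, and every face is a square so 4F = 2E.
F = 2E/4 = 45. Then V = 2 + E − F = 2 + 90 − 45 = 47.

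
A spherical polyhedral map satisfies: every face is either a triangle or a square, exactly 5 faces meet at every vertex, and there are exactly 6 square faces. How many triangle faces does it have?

32

Let x be the number of triangles; then F = 6 + x.
Edge–face incidences: 2E = 4·6 + 3·x = 24 + 3x.
Every vertex has degree 5, so 5V = 2E.
Euler: V − E + F = 2 ⇒ (2E)/5 − E + (6 + x) = 2.
Multiply by 10: 2·(2E) − 5·(2E) + 10·(6 + x) = 20, i.e. 60 + 10x − 3·(24 + 3x) = 20.
Collecting terms: x − 12 = 20, so x = 32.
Then 2E = 24 + 3·32 = 120, so E = 60, V = 2E/5 = 24, F = 6 + 32 = 38.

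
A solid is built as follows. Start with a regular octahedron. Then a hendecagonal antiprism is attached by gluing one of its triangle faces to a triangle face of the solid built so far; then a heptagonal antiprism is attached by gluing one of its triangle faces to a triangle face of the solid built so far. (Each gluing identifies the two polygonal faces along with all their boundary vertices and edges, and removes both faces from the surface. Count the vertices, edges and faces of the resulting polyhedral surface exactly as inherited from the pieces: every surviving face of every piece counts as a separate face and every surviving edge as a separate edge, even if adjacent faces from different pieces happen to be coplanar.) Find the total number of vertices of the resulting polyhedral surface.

A regular octahedron: V=6, E=12, F=8.
Attach a hendecagonal antiprism (V=22, E=44, F=24) along a 3-gon: merge 3 vertices and 3 edges, delete both glued faces → V=25, E=53, F=30.
Attach a heptagonal antiprism (V=14, E=28, F=16) along a 3-gon: merge 3 vertices and 3 edges, delete both glued faces → V=36, E=78, F=44.
Check: V − E + F = 36 − 78 + 44 = 2.

36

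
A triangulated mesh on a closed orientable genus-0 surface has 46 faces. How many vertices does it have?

25

χ = 2 − 2·0 = 2, and every face is a triangle so 3F = 2E.
E = 3·46/2 = 69. Then V = 2 + E − F = 2 + 69 − 46 = 25.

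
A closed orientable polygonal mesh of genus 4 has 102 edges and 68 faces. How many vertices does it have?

For a closed orientable surface of genus 4, χ = 2 − 2·4 = -6.
V = -6 + E − F = -6 + 102 − 68 = 28.

28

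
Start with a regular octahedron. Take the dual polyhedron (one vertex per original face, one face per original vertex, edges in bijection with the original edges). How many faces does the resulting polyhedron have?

The base solid has V = 6, E = 12, F = 8.
The dual swaps V and F and preserves E: V′ = F = 8, E′ = E = 12, F′ = V = 6.

6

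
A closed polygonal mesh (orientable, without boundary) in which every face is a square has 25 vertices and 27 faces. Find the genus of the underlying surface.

2

Every face is a square, so 2E = 4·27 = 108, giving E = 54.
χ = V − E + F = 25 − 54 + 27 = -2.
For a closed orientable surface χ = 2 − 2g, so g = (2 − (-2))/2 = 2.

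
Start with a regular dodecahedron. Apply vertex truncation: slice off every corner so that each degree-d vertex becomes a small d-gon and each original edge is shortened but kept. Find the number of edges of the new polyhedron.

The base solid has V = 20, E = 30, F = 12.
Truncation replaces each original edge-end by a new vertex, so V′ = 2E = 60.
Each original edge survives, and each old vertex of degree d contributes d new edges; summing degrees gives Σd = 2E, so E′ = E + 2E = 3E = 90.
Each original face survives and each original vertex becomes one new face: F′ = F + V = 32.

90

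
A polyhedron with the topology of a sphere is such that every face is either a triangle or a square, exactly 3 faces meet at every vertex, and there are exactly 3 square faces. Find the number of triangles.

Let x be the number of triangles; then F = 3 + x.
Edge–face incidences: 2E = 4·3 + 3·x = 12 + 3x.
Every vertex has degree 3, so 3V = 2E.
Euler: V − E + F = 2 ⇒ (2E)/3 − E + (3 + x) = 2.
Multiply by 6: 2·(2E) − 3·(2E) + 6·(3 + x) = 12, i.e. 18 + 6x − (12 + 3x) = 12.
Collecting terms: 3x + 6 = 12, so 3x = 6, so x = 2.
Then 2E = 12 + 3·2 = 18, so E = 9, V = 2E/3 = 6, F = 3 + 2 = 5.

2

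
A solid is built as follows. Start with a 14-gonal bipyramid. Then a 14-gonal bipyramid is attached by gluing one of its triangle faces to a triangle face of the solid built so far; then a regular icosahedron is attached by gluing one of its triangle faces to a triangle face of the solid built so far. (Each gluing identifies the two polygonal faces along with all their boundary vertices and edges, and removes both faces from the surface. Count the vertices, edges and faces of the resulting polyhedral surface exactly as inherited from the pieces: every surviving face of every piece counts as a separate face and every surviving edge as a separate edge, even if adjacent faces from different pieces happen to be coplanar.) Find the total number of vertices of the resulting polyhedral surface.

38

A 14-gonal bipyramid: V=16, E=42, F=28.
Attach a 14-gonal bipyramid (V=16, E=42, F=28) along a 3-gon: merge 3 vertices and 3 edges, delete both glued faces → V=29, E=81, F=54.
Attach a regular icosahedron (V=12, E=30, F=20) along a 3-gon: merge 3 vertices and 3 edges, delete both glued faces → V=38, E=108, F=72.
Check: V − E + F = 38 − 108 + 72 = 2.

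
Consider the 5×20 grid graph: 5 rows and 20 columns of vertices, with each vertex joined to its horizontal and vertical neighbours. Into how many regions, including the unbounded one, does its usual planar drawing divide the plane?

77

The grid has V = 5·20 = 100 vertices and E = 5·19 + 20·4 = 175 edges.
F = 2 − V + E = 2 − 100 + 175 = 77.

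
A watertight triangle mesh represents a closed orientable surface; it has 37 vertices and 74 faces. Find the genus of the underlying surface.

1

Every face is a triangle, so 2E = 3·74 = 222, giving E = 111.
χ = V − E + F = 37 − 111 + 74 = 0.
For a closed orientable surface χ = 2 − 2g, so g = (2 − (0))/2 = 1.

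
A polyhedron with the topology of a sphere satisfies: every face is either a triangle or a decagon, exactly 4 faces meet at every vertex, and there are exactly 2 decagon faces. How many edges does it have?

Let x be the number of triangles; then F = 2 + x.
Edge–face incidences: 2E = 10·2 + 3·x = 20 + 3x.
Every vertex has degree 4, so 4V = 2E.
Euler: V − E + F = 2 ⇒ (2E)/4 − E + (2 + x) = 2.
Multiply by 8: 2·(2E) − 4·(2E) + 8·(2 + x) = 16, i.e. 16 + 8x − 2·(20 + 3x) = 16.
Collecting terms: 2x − 24 = 16, so 2x = 40, so x = 20.
Then 2E = 20 + 3·20 = 80, so E = 40, V = 2E/4 = 20, F = 2 + 20 = 22.

40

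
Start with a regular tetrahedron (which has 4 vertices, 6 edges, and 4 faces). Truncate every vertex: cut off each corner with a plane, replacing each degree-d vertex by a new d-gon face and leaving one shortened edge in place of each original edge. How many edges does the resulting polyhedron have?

18

Truncation replaces each original edge-end by a new vertex, so V′ = 2E = 12.
Each original edge survives, and each old vertex of degree d contributes d new edges; summing degrees gives Σd = 2E, so E′ = E + 2E = 3E = 18.
Each original face survives and each original vertex becomes one new face: F′ = F + V = 8.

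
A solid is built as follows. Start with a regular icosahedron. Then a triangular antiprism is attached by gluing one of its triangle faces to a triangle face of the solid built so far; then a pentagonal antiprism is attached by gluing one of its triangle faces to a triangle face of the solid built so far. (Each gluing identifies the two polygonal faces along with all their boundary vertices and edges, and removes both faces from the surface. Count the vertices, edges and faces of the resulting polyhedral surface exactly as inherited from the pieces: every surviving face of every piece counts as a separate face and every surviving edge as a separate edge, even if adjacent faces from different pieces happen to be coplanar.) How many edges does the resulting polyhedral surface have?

A regular icosahedron: V=12, E=30, F=20.
Attach a triangular antiprism (V=6, E=12, F=8) along a 3-gon: merge 3 vertices and 3 edges, delete both glued faces → V=15, E=39, F=26.
Attach a pentagonal antiprism (V=10, E=20, F=12) along a 3-gon: merge 3 vertices and 3 edges, delete both glued faces → V=22, E=56, F=36.
Check: V − E + F = 22 − 56 + 36 = 2.

56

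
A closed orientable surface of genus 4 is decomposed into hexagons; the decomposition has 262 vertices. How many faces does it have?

χ = 2 − 2·4 = -6, and every face is a hexagon so 6F = 2E.
V − E + F = -6 with E = 6F/2 gives 262 − (6/2 − 1)·F = -6, so F = 134 and E = 402.

134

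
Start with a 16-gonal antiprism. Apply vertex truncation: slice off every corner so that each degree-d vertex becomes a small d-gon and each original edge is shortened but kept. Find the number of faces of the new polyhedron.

66

The base solid has V = 32, E = 64, F = 34.
Truncation replaces each original edge-end by a new vertex, so V′ = 2E = 128.
Each original edge survives, and each old vertex of degree d contributes d new edges; summing degrees gives Σd = 2E, so E′ = E + 2E = 3E = 192.
Each original face survives and each original vertex becomes one new face: F′ = F + V = 66.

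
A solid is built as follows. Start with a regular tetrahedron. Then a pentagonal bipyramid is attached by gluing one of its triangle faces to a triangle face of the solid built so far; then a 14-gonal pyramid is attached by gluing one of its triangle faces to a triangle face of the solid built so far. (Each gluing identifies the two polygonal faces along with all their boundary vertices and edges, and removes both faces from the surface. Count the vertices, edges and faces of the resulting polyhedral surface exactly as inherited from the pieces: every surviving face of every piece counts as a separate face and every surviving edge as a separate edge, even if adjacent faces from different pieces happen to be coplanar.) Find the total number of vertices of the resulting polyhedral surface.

20

A regular tetrahedron: V=4, E=6, F=4.
Attach a pentagonal bipyramid (V=7, E=15, F=10) along a 3-gon: merge 3 vertices and 3 edges, delete both glued faces → V=8, E=18, F=12.
Attach a 14-gonal pyramid (V=15, E=28, F=15) along a 3-gon: merge 3 vertices and 3 edges, delete both glued faces → V=20, E=43, F=25.
Check: V − E + F = 20 − 43 + 25 = 2.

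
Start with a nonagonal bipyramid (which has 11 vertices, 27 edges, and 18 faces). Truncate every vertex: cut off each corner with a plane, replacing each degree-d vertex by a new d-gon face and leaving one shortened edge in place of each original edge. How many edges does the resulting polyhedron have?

81

Truncation replaces each original edge-end by a new vertex, so V′ = 2E = 54.
Each original edge survives, and each old vertex of degree d contributes d new edges; summing degrees gives Σd = 2E, so E′ = E + 2E = 3E = 81.
Each original face survives and each original vertex becomes one new face: F′ = F + V = 29.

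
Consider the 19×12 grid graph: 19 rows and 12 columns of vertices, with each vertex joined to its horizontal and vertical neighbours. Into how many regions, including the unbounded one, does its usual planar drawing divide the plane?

199

The grid has V = 19·12 = 228 vertices and E = 19·11 + 12·18 = 425 edges.
F = 2 − V + E = 2 − 228 + 425 = 199.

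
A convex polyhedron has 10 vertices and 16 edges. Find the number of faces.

Here V − E + F = 2.
F = 2 − V + E = 2 − 10 + 16 = 8.

8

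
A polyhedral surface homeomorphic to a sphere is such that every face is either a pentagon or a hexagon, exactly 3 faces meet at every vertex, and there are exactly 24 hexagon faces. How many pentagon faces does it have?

Let x be the number of pentagons; then F = 24 + x.
Edge–face incidences: 2E = 6·24 + 5·x = 144 + 5x.
Every vertex has degree 3, so 3V = 2E.
Euler: V − E + F = 2 ⇒ (2E)/3 − E + (24 + x) = 2.
Multiply by 6: 2·(2E) − 3·(2E) + 6·(24 + x) = 12, i.e. 144 + 6x − (144 + 5x) = 12.
Collecting terms: x = 12.
Then 2E = 144 + 5·12 = 204, so E = 102, V = 2E/3 = 68, F = 24 + 12 = 36.

12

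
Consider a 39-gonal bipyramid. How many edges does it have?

A bipyramid over an n-gon has 2n triangular faces and n + 2 vertices: V = 39 + 2 = 41, E = 3·39 = 117, F = 2·39 = 78.

117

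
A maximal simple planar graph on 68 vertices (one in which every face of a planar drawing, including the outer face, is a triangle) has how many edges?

In a plane triangulation 3F = 2E and V − E + F = 2, so E = 3V − 6 = 3·68 − 6 = 198.

198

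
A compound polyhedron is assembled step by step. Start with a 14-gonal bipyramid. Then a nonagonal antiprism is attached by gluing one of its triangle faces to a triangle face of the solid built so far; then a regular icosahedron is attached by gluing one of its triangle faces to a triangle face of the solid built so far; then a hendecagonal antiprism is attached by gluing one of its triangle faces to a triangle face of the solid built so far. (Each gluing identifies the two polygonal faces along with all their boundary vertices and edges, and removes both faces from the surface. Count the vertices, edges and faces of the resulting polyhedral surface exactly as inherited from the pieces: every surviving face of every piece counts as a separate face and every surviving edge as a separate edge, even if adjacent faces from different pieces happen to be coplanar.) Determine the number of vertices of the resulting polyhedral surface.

59

A 14-gonal bipyramid: V=16, E=42, F=28.
Attach a nonagonal antiprism (V=18, E=36, F=20) along a 3-gon: merge 3 vertices and 3 edges, delete both glued faces → V=31, E=75, F=46.
Attach a regular icosahedron (V=12, E=30, F=20) along a 3-gon: merge 3 vertices and 3 edges, delete both glued faces → V=40, E=102, F=64.
Attach a hendecagonal antiprism (V=22, E=44, F=24) along a 3-gon: merge 3 vertices and 3 edges, delete both glued faces → V=59, E=143, F=86.
Check: V − E + F = 59 − 143 + 86 = 2.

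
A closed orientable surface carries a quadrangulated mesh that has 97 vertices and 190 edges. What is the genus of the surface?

0

Every face is a square and each edge borders two faces, so 4F = 2·190, giving F = 95.
χ = V − E + F = 97 − 190 + 95 = 2.
For a closed orientable surface χ = 2 − 2g, so g = (2 − (2))/2 = 0.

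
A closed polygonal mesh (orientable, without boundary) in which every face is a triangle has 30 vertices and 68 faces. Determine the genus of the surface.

Every face is a triangle, so 2E = 3·68 = 204, giving E = 102.
χ = V − E + F = 30 − 102 + 68 = -4.
For a closed orientable surface χ = 2 − 2g, so g = (2 − (-4))/2 = 3.

3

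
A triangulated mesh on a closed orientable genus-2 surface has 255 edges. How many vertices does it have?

χ = 2 − 2·2 = -2, and every face is a triangle so 3F = 2E.
F = 2E/3 = 170. Then V = -2 + E − F = -2 + 255 − 170 = 83.

83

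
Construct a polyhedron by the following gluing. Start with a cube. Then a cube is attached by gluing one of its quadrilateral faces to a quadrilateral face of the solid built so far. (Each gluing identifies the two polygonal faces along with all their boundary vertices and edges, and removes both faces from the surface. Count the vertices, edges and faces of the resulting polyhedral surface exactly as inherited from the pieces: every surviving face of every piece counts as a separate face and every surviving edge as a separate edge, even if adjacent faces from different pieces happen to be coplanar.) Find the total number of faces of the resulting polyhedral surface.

10

A cube: V=8, E=12, F=6.
Attach a cube (V=8, E=12, F=6) along a 4-gon: merge 4 vertices and 4 edges, delete both glued faces → V=12, E=20, F=10.
Check: V − E + F = 12 − 20 + 10 = 2.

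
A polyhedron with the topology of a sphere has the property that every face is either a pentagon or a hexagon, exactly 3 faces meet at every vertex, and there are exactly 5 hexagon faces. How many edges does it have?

45

Let x be the number of pentagons; then F = 5 + x.
Edge–face incidences: 2E = 6·5 + 5·x = 30 + 5x.
Every vertex has degree 3, so 3V = 2E.
Euler: V − E + F = 2 ⇒ (2E)/3 − E + (5 + x) = 2.
Multiply by 6: 2·(2E) − 3·(2E) + 6·(5 + x) = 12, i.e. 30 + 6x − (30 + 5x) = 12.
Collecting terms: x = 12.
Then 2E = 30 + 5·12 = 90, so E = 45, V = 2E/3 = 30, F = 5 + 12 = 17.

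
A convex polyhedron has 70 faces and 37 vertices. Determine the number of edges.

105

Here V − E + F = 2.
E = V + F − (2) = 37 + 70 − (2) = 105.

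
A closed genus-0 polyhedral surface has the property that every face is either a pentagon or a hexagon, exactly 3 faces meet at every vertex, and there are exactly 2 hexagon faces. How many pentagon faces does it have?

12

Let x be the number of pentagons; then F = 2 + x.
Edge–face incidences: 2E = 6·2 + 5·x = 12 + 5x.
Every vertex has degree 3, so 3V = 2E.
Euler: V − E + F = 2 ⇒ (2E)/3 − E + (2 + x) = 2.
Multiply by 6: 2·(2E) − 3·(2E) + 6·(2 + x) = 12, i.e. 12 + 6x − (12 + 5x) = 12.
Collecting terms: x = 12.
Then 2E = 12 + 5·12 = 72, so E = 36, V = 2E/3 = 24, F = 2 + 12 = 14.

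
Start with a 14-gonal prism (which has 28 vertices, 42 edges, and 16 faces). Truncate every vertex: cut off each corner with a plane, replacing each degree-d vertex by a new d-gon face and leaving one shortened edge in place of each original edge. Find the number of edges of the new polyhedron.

Truncation replaces each original edge-end by a new vertex, so V′ = 2E = 84.
Each original edge survives, and each old vertex of degree d contributes d new edges; summing degrees gives Σd = 2E, so E′ = E + 2E = 3E = 126.
Each original face survives and each original vertex becomes one new face: F′ = F + V = 44.

126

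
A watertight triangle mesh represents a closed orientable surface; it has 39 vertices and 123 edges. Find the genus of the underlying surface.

Every face is a triangle and each edge borders two faces, so 3F = 2·123, giving F = 82.
χ = V − E + F = 39 − 123 + 82 = -2.
For a closed orientable surface χ = 2 − 2g, so g = (2 − (-2))/2 = 2.

2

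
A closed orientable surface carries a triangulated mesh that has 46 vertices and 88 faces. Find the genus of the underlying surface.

Every face is a triangle, so 2E = 3·88 = 264, giving E = 132.
χ = V − E + F = 46 − 132 + 88 = 2.
For a closed orientable surface χ = 2 − 2g, so g = (2 − (2))/2 = 0.

0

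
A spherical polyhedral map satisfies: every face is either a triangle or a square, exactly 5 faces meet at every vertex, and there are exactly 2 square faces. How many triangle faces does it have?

Let x be the number of triangles; then F = 2 + x.
Edge–face incidences: 2E = 4·2 + 3·x = 8 + 3x.
Every vertex has degree 5, so 5V = 2E.
Euler: V − E + F = 2 ⇒ (2E)/5 − E + (2 + x) = 2.
Multiply by 10: 2·(2E) − 5·(2E) + 10·(2 + x) = 20, i.e. 20 + 10x − 3·(8 + 3x) = 20.
Collecting terms: x − 4 = 20, so x = 24.
Then 2E = 8 + 3·24 = 80, so E = 40, V = 2E/5 = 16, F = 2 + 24 = 26.

24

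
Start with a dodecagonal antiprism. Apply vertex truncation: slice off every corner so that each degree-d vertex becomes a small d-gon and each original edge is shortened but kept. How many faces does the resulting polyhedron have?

50

The base solid has V = 24, E = 48, F = 26.
Truncation replaces each original edge-end by a new vertex, so V′ = 2E = 96.
Each original edge survives, and each old vertex of degree d contributes d new edges; summing degrees gives Σd = 2E, so E′ = E + 2E = 3E = 144.
Each original face survives and each original vertex becomes one new face: F′ = F + V = 50.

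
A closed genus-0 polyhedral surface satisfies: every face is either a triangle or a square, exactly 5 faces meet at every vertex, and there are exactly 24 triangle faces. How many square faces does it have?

Let x be the number of squares; then F = 24 + x.
Edge–face incidences: 2E = 3·24 + 4·x = 72 + 4x.
Every vertex has degree 5, so 5V = 2E.
Euler: V − E + F = 2 ⇒ (2E)/5 − E + (24 + x) = 2.
Multiply by 10: 2·(2E) − 5·(2E) + 10·(24 + x) = 20, i.e. 240 + 10x − 3·(72 + 4x) = 20.
Collecting terms: −2x + 24 = 20, so −2x = −4, so x = 2.
Then 2E = 72 + 4·2 = 80, so E = 40, V = 2E/5 = 16, F = 24 + 2 = 26.

2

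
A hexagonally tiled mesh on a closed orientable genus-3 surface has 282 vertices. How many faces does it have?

χ = 2 − 2·3 = -4, and every face is a hexagon so 6F = 2E.
V − E + F = -4 with E = 6F/2 gives 282 − (6/2 − 1)·F = -4, so F = 143 and E = 429.

143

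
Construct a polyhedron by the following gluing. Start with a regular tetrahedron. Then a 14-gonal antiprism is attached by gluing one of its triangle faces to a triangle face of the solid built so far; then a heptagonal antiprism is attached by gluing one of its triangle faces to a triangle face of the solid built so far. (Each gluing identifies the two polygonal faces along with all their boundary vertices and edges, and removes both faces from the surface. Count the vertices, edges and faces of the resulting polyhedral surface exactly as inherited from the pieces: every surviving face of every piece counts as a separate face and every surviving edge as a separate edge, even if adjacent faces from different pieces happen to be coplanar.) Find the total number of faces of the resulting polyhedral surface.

A regular tetrahedron: V=4, E=6, F=4.
Attach a 14-gonal antiprism (V=28, E=56, F=30) along a 3-gon: merge 3 vertices and 3 edges, delete both glued faces → V=29, E=59, F=32.
Attach a heptagonal antiprism (V=14, E=28, F=16) along a 3-gon: merge 3 vertices and 3 edges, delete both glued faces → V=40, E=84, F=46.
Check: V − E + F = 40 − 84 + 46 = 2.

46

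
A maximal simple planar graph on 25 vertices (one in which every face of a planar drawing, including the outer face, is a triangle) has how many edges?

In a plane triangulation 3F = 2E and V − E + F = 2, so E = 3V − 6 = 3·25 − 6 = 69.

69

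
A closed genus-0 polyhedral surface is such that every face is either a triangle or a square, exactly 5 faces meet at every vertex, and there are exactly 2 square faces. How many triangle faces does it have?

24

Let x be the number of triangles; then F = 2 + x.
Edge–face incidences: 2E = 4·2 + 3·x = 8 + 3x.
Every vertex has degree 5, so 5V = 2E.
Euler: V − E + F = 2 ⇒ (2E)/5 − E + (2 + x) = 2.
Multiply by 10: 2·(2E) − 5·(2E) + 10·(2 + x) = 20, i.e. 20 + 10x − 3·(8 + 3x) = 20.
Collecting terms: x − 4 = 20, so x = 24.
Then 2E = 8 + 3·24 = 80, so E = 40, V = 2E/5 = 16, F = 2 + 24 = 26.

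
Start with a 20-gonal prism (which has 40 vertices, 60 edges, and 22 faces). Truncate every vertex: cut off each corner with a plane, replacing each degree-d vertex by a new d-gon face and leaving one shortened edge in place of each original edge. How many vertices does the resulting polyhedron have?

Truncation replaces each original edge-end by a new vertex, so V′ = 2E = 120.
Each original edge survives, and each old vertex of degree d contributes d new edges; summing degrees gives Σd = 2E, so E′ = E + 2E = 3E = 180.
Each original face survives and each original vertex becomes one new face: F′ = F + V = 62.

120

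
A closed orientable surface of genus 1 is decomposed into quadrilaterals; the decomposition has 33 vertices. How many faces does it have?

χ = 2 − 2·1 = 0, and every face is a square so 4F = 2E.
V − E + F = 0 with E = 4F/2 gives 33 − (4/2 − 1)·F = 0, so F = 33 and E = 66.

33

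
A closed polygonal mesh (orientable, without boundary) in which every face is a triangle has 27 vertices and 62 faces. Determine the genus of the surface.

Every face is a triangle, so 2E = 3·62 = 186, giving E = 93.
χ = V − E + F = 27 − 93 + 62 = -4.
For a closed orientable surface χ = 2 − 2g, so g = (2 − (-4))/2 = 3.

3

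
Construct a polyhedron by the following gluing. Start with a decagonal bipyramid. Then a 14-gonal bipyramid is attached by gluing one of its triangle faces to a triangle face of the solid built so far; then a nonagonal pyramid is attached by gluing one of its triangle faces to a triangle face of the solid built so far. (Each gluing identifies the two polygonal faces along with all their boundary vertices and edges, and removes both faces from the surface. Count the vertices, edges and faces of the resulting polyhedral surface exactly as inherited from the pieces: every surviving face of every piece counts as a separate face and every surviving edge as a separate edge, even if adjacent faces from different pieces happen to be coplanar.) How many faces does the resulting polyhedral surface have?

A decagonal bipyramid: V=12, E=30, F=20.
Attach a 14-gonal bipyramid (V=16, E=42, F=28) along a 3-gon: merge 3 vertices and 3 edges, delete both glued faces → V=25, E=69, F=46.
Attach a nonagonal pyramid (V=10, E=18, F=10) along a 3-gon: merge 3 vertices and 3 edges, delete both glued faces → V=32, E=84, F=54.
Check: V − E + F = 32 − 84 + 54 = 2.

54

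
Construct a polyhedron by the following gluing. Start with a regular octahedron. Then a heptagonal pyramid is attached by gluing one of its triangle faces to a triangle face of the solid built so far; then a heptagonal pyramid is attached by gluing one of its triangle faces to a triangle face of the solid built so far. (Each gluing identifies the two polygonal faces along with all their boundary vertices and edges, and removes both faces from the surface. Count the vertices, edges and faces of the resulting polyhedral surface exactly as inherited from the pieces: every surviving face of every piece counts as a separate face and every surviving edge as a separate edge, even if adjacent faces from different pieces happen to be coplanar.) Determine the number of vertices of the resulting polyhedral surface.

A regular octahedron: V=6, E=12, F=8.
Attach a heptagonal pyramid (V=8, E=14, F=8) along a 3-gon: merge 3 vertices and 3 edges, delete both glued faces → V=11, E=23, F=14.
Attach a heptagonal pyramid (V=8, E=14, F=8) along a 3-gon: merge 3 vertices and 3 edges, delete both glued faces → V=16, E=34, F=20.
Check: V − E + F = 16 − 34 + 20 = 2.

16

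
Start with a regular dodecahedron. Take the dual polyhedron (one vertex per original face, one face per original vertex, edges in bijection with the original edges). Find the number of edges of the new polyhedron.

The base solid has V = 20, E = 30, F = 12.
The dual swaps V and F and preserves E: V′ = F = 12, E′ = E = 30, F′ = V = 20.

30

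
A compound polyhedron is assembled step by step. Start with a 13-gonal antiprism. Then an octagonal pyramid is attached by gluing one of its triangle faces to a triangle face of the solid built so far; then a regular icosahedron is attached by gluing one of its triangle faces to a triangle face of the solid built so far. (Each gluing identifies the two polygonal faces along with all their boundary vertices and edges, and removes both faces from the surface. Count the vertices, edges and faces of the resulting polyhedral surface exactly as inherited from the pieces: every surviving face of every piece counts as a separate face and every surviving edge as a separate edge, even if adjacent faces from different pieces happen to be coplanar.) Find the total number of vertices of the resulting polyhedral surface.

A 13-gonal antiprism: V=26, E=52, F=28.
Attach an octagonal pyramid (V=9, E=16, F=9) along a 3-gon: merge 3 vertices and 3 edges, delete both glued faces → V=32, E=65, F=35.
Attach a regular icosahedron (V=12, E=30, F=20) along a 3-gon: merge 3 vertices and 3 edges, delete both glued faces → V=41, E=92, F=53.
Check: V − E + F = 41 − 92 + 53 = 2.

41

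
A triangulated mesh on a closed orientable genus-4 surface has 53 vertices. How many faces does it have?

χ = 2 − 2·4 = -6, and every face is a triangle so 3F = 2E.
V − E + F = -6 with E = 3F/2 gives 53 − (3/2 − 1)·F = -6, so F = 118 and E = 177.

118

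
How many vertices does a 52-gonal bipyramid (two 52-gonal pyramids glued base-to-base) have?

54

A bipyramid over an n-gon has 2n triangular faces and n + 2 vertices: V = 52 + 2 = 54, E = 3·52 = 156, F = 2·52 = 104.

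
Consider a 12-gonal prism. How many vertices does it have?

24

A prism on an n-gon has two n-gon bases and n rectangular sides: V = 2·12 = 24, E = 3·12 = 36, F = 12 + 2 = 14.
Check: V − E + F = 24 − 36 + 14 = 2.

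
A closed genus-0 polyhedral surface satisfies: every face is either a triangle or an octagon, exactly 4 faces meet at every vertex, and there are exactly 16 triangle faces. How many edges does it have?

32

Let x be the number of octagons; then F = 16 + x.
Edge–face incidences: 2E = 3·16 + 8·x = 48 + 8x.
Every vertex has degree 4, so 4V = 2E.
Euler: V − E + F = 2 ⇒ (2E)/4 − E + (16 + x) = 2.
Multiply by 8: 2·(2E) − 4·(2E) + 8·(16 + x) = 16, i.e. 128 + 8x − 2·(48 + 8x) = 16.
Collecting terms: −8x + 32 = 16, so −8x = −16, so x = 2.
Then 2E = 48 + 8·2 = 64, so E = 32, V = 2E/4 = 16, F = 16 + 2 = 18.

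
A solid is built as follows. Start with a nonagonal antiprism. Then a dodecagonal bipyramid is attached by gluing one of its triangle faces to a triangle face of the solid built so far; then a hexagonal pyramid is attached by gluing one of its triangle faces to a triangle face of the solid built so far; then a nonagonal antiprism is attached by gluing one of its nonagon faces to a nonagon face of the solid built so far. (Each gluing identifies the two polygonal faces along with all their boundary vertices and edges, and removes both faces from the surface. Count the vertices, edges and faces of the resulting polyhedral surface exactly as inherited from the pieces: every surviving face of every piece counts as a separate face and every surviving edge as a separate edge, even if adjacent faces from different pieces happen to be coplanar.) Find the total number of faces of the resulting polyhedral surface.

A nonagonal antiprism: V=18, E=36, F=20.
Attach a dodecagonal bipyramid (V=14, E=36, F=24) along a 3-gon: merge 3 vertices and 3 edges, delete both glued faces → V=29, E=69, F=42.
Attach a hexagonal pyramid (V=7, E=12, F=7) along a 3-gon: merge 3 vertices and 3 edges, delete both glued faces → V=33, E=78, F=47.
Attach a nonagonal antiprism (V=18, E=36, F=20) along a 9-gon: merge 9 vertices and 9 edges, delete both glued faces → V=42, E=105, F=65.
Check: V − E + F = 42 − 105 + 65 = 2.

65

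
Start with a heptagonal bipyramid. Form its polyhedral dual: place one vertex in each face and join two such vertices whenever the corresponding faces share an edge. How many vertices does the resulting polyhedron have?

14

The base solid has V = 9, E = 21, F = 14.
The dual swaps V and F and preserves E: V′ = F = 14, E′ = E = 21, F′ = V = 9.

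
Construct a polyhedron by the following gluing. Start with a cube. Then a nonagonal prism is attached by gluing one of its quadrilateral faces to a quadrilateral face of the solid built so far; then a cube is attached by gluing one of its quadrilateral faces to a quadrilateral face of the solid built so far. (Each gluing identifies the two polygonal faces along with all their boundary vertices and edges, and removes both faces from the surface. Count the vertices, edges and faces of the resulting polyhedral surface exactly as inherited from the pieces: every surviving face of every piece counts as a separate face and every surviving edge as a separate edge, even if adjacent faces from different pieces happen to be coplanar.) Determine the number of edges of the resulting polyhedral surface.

43

A cube: V=8, E=12, F=6.
Attach a nonagonal prism (V=18, E=27, F=11) along a 4-gon: merge 4 vertices and 4 edges, delete both glued faces → V=22, E=35, F=15.
Attach a cube (V=8, E=12, F=6) along a 4-gon: merge 4 vertices and 4 edges, delete both glued faces → V=26, E=43, F=19.
Check: V − E + F = 26 − 43 + 19 = 2.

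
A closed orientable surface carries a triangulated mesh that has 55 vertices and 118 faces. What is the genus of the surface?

3

Every face is a triangle, so 2E = 3·118 = 354, giving E = 177.
χ = V − E + F = 55 − 177 + 118 = -4.
For a closed orientable surface χ = 2 − 2g, so g = (2 − (-4))/2 = 3.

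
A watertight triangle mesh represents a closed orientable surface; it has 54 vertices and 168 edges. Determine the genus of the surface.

2

Every face is a triangle and each edge borders two faces, so 3F = 2·168, giving F = 112.
χ = V − E + F = 54 − 168 + 112 = -2.
For a closed orientable surface χ = 2 − 2g, so g = (2 − (-2))/2 = 2.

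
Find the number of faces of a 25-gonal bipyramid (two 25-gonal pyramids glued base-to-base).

50

A bipyramid over an n-gon has 2n triangular faces and n + 2 vertices: V = 25 + 2 = 27, E = 3·25 = 75, F = 2·25 = 50.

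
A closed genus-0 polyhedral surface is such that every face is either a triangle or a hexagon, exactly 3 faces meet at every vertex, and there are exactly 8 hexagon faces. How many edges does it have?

30

Let x be the number of triangles; then F = 8 + x.
Edge–face incidences: 2E = 6·8 + 3·x = 48 + 3x.
Every vertex has degree 3, so 3V = 2E.
Euler: V − E + F = 2 ⇒ (2E)/3 − E + (8 + x) = 2.
Multiply by 6: 2·(2E) − 3·(2E) + 6·(8 + x) = 12, i.e. 48 + 6x − (48 + 3x) = 12.
Collecting terms: 3x = 12, so x = 4.
Then 2E = 48 + 3·4 = 60, so E = 30, V = 2E/3 = 20, F = 8 + 4 = 12.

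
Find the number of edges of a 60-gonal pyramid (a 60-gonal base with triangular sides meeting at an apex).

120

A pyramid on an n-gon base has one n-gon and n triangles: V = 60 + 1 = 61, E = 2·60 = 120, F = 60 + 1 = 61.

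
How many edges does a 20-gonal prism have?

A prism on an n-gon has two n-gon bases and n rectangular sides: V = 2·20 = 40, E = 3·20 = 60, F = 20 + 2 = 22.

60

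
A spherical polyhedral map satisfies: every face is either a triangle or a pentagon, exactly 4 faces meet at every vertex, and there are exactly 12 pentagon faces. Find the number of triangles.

Let x be the number of triangles; then F = 12 + x.
Edge–face incidences: 2E = 5·12 + 3·x = 60 + 3x.
Every vertex has degree 4, so 4V = 2E.
Euler: V − E + F = 2 ⇒ (2E)/4 − E + (12 + x) = 2.
Multiply by 8: 2·(2E) − 4·(2E) + 8·(12 + x) = 16, i.e. 96 + 8x − 2·(60 + 3x) = 16.
Collecting terms: 2x − 24 = 16, so 2x = 40, so x = 20.
Then 2E = 60 + 3·20 = 120, so E = 60, V = 2E/4 = 30, F = 12 + 20 = 32.

20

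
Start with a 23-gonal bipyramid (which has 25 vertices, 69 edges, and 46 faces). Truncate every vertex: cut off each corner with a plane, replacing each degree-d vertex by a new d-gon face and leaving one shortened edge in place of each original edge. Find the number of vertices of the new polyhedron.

138

Truncation replaces each original edge-end by a new vertex, so V′ = 2E = 138.
Each original edge survives, and each old vertex of degree d contributes d new edges; summing degrees gives Σd = 2E, so E′ = E + 2E = 3E = 207.
Each original face survives and each original vertex becomes one new face: F′ = F + V = 71.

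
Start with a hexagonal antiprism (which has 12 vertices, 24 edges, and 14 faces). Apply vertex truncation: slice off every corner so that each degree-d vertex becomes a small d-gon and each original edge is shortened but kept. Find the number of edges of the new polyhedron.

72

Truncation replaces each original edge-end by a new vertex, so V′ = 2E = 48.
Each original edge survives, and each old vertex of degree d contributes d new edges; summing degrees gives Σd = 2E, so E′ = E + 2E = 3E = 72.
Each original face survives and each original vertex becomes one new face: F′ = F + V = 26.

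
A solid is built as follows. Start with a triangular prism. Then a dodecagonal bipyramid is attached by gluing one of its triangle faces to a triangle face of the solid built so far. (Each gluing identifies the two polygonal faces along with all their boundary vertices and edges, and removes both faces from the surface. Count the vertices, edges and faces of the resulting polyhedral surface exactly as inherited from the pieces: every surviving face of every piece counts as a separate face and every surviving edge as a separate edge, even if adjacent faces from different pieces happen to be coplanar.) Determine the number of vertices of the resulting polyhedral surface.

17

A triangular prism: V=6, E=9, F=5.
Attach a dodecagonal bipyramid (V=14, E=36, F=24) along a 3-gon: merge 3 vertices and 3 edges, delete both glued faces → V=17, E=42, F=27.
Check: V − E + F = 17 − 42 + 27 = 2.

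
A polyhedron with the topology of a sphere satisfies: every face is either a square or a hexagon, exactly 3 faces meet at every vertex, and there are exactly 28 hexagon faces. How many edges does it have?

96

Let x be the number of squares; then F = 28 + x.
Edge–face incidences: 2E = 6·28 + 4·x = 168 + 4x.
Every vertex has degree 3, so 3V = 2E.
Euler: V − E + F = 2 ⇒ (2E)/3 − E + (28 + x) = 2.
Multiply by 6: 2·(2E) − 3·(2E) + 6·(28 + x) = 12, i.e. 168 + 6x − (168 + 4x) = 12.
Collecting terms: 2x = 12, so x = 6.
Then 2E = 168 + 4·6 = 192, so E = 96, V = 2E/3 = 64, F = 28 + 6 = 34.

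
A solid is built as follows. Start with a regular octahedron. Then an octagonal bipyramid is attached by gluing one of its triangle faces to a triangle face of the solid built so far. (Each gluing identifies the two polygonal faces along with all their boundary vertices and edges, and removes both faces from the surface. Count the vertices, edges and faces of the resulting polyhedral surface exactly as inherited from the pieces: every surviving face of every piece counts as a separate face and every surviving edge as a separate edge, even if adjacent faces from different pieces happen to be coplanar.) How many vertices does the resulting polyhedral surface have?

A regular octahedron: V=6, E=12, F=8.
Attach an octagonal bipyramid (V=10, E=24, F=16) along a 3-gon: merge 3 vertices and 3 edges, delete both glued faces → V=13, E=33, F=22.
Check: V − E + F = 13 − 33 + 22 = 2.

13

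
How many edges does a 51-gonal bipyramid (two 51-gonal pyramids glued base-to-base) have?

153

A bipyramid over an n-gon has 2n triangular faces and n + 2 vertices: V = 51 + 2 = 53, E = 3·51 = 153, F = 2·51 = 102.
Check: V − E + F = 53 − 153 + 102 = 2.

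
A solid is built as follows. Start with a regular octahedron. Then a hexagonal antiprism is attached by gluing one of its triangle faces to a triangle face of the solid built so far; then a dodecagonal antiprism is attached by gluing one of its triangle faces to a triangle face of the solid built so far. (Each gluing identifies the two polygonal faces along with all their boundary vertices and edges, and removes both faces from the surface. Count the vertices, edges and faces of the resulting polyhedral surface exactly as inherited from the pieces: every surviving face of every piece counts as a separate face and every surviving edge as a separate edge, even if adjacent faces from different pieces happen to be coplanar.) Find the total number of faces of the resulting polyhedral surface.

A regular octahedron: V=6, E=12, F=8.
Attach a hexagonal antiprism (V=12, E=24, F=14) along a 3-gon: merge 3 vertices and 3 edges, delete both glued faces → V=15, E=33, F=20.
Attach a dodecagonal antiprism (V=24, E=48, F=26) along a 3-gon: merge 3 vertices and 3 edges, delete both glued faces → V=36, E=78, F=44.
Check: V − E + F = 36 − 78 + 44 = 2.

44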